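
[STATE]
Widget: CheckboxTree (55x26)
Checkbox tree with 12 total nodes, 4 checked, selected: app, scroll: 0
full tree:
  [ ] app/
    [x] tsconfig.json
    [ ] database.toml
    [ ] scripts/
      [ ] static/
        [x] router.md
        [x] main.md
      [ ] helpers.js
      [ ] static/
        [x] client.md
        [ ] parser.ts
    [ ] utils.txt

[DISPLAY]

>[-] app/                                              
   [x] tsconfig.json                                   
   [ ] database.toml                                   
   [-] scripts/                                        
     [x] static/                                       
       [x] router.md                                   
       [x] main.md                                     
     [ ] helpers.js                                    
     [-] static/                                       
       [x] client.md                                   
       [ ] parser.ts                                   
   [ ] utils.txt                                       
                                                       
                                                       
                                                       
                                                       
                                                       
                                                       
                                                       
                                                       
                                                       
                                                       
                                                       
                                                       
                                                       
                                                       


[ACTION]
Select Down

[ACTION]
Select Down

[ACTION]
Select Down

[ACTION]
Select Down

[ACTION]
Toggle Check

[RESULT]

 [-] app/                                              
   [x] tsconfig.json                                   
   [ ] database.toml                                   
   [-] scripts/                                        
>    [ ] static/                                       
       [ ] router.md                                   
       [ ] main.md                                     
     [ ] helpers.js                                    
     [-] static/                                       
       [x] client.md                                   
       [ ] parser.ts                                   
   [ ] utils.txt                                       
                                                       
                                                       
                                                       
                                                       
                                                       
                                                       
                                                       
                                                       
                                                       
                                                       
                                                       
                                                       
                                                       
                                                       


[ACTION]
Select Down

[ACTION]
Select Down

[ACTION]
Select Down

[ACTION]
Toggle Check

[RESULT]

 [-] app/                                              
   [x] tsconfig.json                                   
   [ ] database.toml                                   
   [-] scripts/                                        
     [ ] static/                                       
       [ ] router.md                                   
       [ ] main.md                                     
>    [x] helpers.js                                    
     [-] static/                                       
       [x] client.md                                   
       [ ] parser.ts                                   
   [ ] utils.txt                                       
                                                       
                                                       
                                                       
                                                       
                                                       
                                                       
                                                       
                                                       
                                                       
                                                       
                                                       
                                                       
                                                       
                                                       


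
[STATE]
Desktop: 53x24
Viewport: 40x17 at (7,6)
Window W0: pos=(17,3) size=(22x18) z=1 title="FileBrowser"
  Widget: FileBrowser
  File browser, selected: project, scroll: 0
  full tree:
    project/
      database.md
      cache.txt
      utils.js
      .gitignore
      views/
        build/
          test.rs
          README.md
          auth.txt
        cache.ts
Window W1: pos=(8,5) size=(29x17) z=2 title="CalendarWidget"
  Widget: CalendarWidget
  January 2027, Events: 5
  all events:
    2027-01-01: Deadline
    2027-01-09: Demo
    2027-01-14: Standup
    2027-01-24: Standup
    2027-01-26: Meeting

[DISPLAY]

 ┃ CalendarWidget            ┃ ┃        
 ┠───────────────────────────┨ ┃        
 ┃        January 2027       ┃ ┃        
 ┃Mo Tu We Th Fr Sa Su       ┃ ┃        
 ┃             1*  2  3      ┃ ┃        
 ┃ 4  5  6  7  8  9* 10      ┃ ┃        
 ┃11 12 13 14* 15 16 17      ┃ ┃        
 ┃18 19 20 21 22 23 24*      ┃ ┃        
 ┃25 26* 27 28 29 30 31      ┃ ┃        
 ┃                           ┃ ┃        
 ┃                           ┃ ┃        
 ┃                           ┃ ┃        
 ┃                           ┃ ┃        
 ┃                           ┃ ┃        
 ┃                           ┃━┛        
 ┗━━━━━━━━━━━━━━━━━━━━━━━━━━━┛          
                                        


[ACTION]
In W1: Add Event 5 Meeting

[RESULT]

 ┃ CalendarWidget            ┃ ┃        
 ┠───────────────────────────┨ ┃        
 ┃        January 2027       ┃ ┃        
 ┃Mo Tu We Th Fr Sa Su       ┃ ┃        
 ┃             1*  2  3      ┃ ┃        
 ┃ 4  5*  6  7  8  9* 10     ┃ ┃        
 ┃11 12 13 14* 15 16 17      ┃ ┃        
 ┃18 19 20 21 22 23 24*      ┃ ┃        
 ┃25 26* 27 28 29 30 31      ┃ ┃        
 ┃                           ┃ ┃        
 ┃                           ┃ ┃        
 ┃                           ┃ ┃        
 ┃                           ┃ ┃        
 ┃                           ┃ ┃        
 ┃                           ┃━┛        
 ┗━━━━━━━━━━━━━━━━━━━━━━━━━━━┛          
                                        


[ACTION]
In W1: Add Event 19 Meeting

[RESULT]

 ┃ CalendarWidget            ┃ ┃        
 ┠───────────────────────────┨ ┃        
 ┃        January 2027       ┃ ┃        
 ┃Mo Tu We Th Fr Sa Su       ┃ ┃        
 ┃             1*  2  3      ┃ ┃        
 ┃ 4  5*  6  7  8  9* 10     ┃ ┃        
 ┃11 12 13 14* 15 16 17      ┃ ┃        
 ┃18 19* 20 21 22 23 24*     ┃ ┃        
 ┃25 26* 27 28 29 30 31      ┃ ┃        
 ┃                           ┃ ┃        
 ┃                           ┃ ┃        
 ┃                           ┃ ┃        
 ┃                           ┃ ┃        
 ┃                           ┃ ┃        
 ┃                           ┃━┛        
 ┗━━━━━━━━━━━━━━━━━━━━━━━━━━━┛          
                                        


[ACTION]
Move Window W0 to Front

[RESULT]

 ┃ Calenda┃> [-] project/      ┃        
 ┠────────┃    database.md     ┃        
 ┃        ┃    cache.txt       ┃        
 ┃Mo Tu We┃    utils.js        ┃        
 ┃        ┃    .gitignore      ┃        
 ┃ 4  5*  ┃    [+] views/      ┃        
 ┃11 12 13┃                    ┃        
 ┃18 19* 2┃                    ┃        
 ┃25 26* 2┃                    ┃        
 ┃        ┃                    ┃        
 ┃        ┃                    ┃        
 ┃        ┃                    ┃        
 ┃        ┃                    ┃        
 ┃        ┃                    ┃        
 ┃        ┗━━━━━━━━━━━━━━━━━━━━┛        
 ┗━━━━━━━━━━━━━━━━━━━━━━━━━━━┛          
                                        


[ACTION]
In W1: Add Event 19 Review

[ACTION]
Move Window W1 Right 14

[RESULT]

          ┃> [-] project/      ┃        
          ┃    database.md     ┃────────
          ┃    cache.txt       ┃2027    
          ┃    utils.js        ┃a Su    
          ┃    .gitignore      ┃ 2  3   
          ┃    [+] views/      ┃ 9* 10  
          ┃                    ┃16 17   
          ┃                    ┃23 24*  
          ┃                    ┃30 31   
          ┃                    ┃        
          ┃                    ┃        
          ┃                    ┃        
          ┃                    ┃        
          ┃                    ┃        
          ┗━━━━━━━━━━━━━━━━━━━━┛        
               ┗━━━━━━━━━━━━━━━━━━━━━━━━
                                        


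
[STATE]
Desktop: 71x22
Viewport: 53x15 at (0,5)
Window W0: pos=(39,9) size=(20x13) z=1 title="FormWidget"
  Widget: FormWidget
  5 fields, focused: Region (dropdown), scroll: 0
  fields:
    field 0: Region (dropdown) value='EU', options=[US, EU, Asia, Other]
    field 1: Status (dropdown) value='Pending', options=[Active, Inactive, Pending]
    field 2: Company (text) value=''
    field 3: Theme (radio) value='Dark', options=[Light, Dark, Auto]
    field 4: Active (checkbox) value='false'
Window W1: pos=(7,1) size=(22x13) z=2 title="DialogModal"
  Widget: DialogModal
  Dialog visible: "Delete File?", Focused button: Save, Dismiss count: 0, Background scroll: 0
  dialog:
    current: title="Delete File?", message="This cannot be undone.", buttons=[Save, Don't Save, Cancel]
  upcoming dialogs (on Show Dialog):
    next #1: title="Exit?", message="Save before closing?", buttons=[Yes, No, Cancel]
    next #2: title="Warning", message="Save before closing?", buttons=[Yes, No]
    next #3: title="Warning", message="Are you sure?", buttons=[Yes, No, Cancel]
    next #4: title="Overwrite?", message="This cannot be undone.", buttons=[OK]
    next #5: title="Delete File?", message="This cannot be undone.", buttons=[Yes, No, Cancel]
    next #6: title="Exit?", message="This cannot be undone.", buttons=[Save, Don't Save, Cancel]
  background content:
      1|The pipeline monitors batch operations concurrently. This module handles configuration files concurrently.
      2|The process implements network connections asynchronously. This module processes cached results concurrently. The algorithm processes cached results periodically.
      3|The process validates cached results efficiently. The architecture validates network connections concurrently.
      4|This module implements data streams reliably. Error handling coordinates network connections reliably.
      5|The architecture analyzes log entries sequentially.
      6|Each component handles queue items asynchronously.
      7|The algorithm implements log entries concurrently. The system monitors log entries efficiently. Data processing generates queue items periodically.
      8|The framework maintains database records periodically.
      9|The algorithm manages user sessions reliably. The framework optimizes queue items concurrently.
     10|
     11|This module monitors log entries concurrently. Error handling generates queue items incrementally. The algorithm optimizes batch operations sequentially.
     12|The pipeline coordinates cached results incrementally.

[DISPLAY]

       ┃The process implemen┃                        
       ┃Th┌──────────────┐te┃                        
       ┃Th│ Delete File? │en┃                        
       ┃Th│This cannot be│na┃                        
       ┃Ea│[Save]  Don't │dl┃          ┏━━━━━━━━━━━━━
       ┃Th└──────────────┘em┃          ┃ FormWidget  
       ┃The framework mainta┃          ┠─────────────
       ┃The algorithm manage┃          ┃> Region:    
       ┗━━━━━━━━━━━━━━━━━━━━┛          ┃  Status:    
                                       ┃  Company:   
                                       ┃  Theme:     
                                       ┃  Active:    
                                       ┃             
                                       ┃             
                                       ┃             


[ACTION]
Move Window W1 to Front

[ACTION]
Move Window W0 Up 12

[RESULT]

       ┃The process implemen┃          ┃  Company:   
       ┃Th┌──────────────┐te┃          ┃  Theme:     
       ┃Th│ Delete File? │en┃          ┃  Active:    
       ┃Th│This cannot be│na┃          ┃             
       ┃Ea│[Save]  Don't │dl┃          ┃             
       ┃Th└──────────────┘em┃          ┃             
       ┃The framework mainta┃          ┃             
       ┃The algorithm manage┃          ┗━━━━━━━━━━━━━
       ┗━━━━━━━━━━━━━━━━━━━━┛                        
                                                     
                                                     
                                                     
                                                     
                                                     
                                                     


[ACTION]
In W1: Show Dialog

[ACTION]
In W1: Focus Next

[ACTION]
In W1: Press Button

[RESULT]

       ┃The process implemen┃          ┃  Company:   
       ┃The process validate┃          ┃  Theme:     
       ┃This module implemen┃          ┃  Active:    
       ┃The architecture ana┃          ┃             
       ┃Each component handl┃          ┃             
       ┃The algorithm implem┃          ┃             
       ┃The framework mainta┃          ┃             
       ┃The algorithm manage┃          ┗━━━━━━━━━━━━━
       ┗━━━━━━━━━━━━━━━━━━━━┛                        
                                                     
                                                     
                                                     
                                                     
                                                     
                                                     


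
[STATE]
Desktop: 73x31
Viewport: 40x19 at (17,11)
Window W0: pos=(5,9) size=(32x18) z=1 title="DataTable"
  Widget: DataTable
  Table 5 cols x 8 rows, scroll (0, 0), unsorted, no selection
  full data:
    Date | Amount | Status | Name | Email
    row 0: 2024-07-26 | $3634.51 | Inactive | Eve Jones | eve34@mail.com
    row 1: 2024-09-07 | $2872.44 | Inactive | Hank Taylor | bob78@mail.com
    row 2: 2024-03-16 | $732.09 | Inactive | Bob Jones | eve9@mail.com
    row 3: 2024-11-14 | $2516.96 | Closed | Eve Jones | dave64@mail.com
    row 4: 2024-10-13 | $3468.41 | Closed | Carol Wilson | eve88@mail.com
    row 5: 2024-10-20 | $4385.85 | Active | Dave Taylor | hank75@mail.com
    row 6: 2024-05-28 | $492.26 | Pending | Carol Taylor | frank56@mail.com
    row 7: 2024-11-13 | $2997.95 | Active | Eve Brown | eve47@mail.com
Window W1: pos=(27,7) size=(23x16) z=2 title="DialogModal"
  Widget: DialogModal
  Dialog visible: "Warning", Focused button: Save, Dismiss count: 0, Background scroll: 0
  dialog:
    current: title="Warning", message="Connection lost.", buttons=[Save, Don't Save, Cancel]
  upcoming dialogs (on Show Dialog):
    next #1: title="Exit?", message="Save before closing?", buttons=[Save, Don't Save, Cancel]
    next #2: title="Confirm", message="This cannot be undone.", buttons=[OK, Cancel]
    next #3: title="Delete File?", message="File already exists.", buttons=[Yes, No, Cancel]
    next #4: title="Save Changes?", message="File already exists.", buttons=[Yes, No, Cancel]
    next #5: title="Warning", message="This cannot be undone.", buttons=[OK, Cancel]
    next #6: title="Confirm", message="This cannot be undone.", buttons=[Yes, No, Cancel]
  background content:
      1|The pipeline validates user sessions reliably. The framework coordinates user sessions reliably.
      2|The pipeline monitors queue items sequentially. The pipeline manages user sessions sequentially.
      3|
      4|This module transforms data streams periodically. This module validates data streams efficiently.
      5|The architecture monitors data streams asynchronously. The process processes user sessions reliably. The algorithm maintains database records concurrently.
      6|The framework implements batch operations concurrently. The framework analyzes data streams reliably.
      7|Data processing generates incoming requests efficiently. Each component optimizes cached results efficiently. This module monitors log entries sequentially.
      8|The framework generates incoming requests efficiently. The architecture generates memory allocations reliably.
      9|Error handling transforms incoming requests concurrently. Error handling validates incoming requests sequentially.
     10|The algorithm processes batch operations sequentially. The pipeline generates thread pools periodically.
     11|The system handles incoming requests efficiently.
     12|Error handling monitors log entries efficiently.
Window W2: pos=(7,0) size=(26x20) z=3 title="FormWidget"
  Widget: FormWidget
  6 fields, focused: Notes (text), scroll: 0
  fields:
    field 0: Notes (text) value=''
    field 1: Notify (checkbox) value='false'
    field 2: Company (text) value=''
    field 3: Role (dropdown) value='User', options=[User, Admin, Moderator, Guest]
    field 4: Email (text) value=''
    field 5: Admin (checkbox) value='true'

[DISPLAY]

               ┃ipeline monitors┃       
               ┃                ┃       
               ┃─────────────┐rm┃       
               ┃  Warning    │ni┃       
               ┃nnection lost│me┃       
               ┃ave]  Don't S│er┃       
               ┃─────────────┘at┃       
               ┃ handling transf┃       
━━━━━━━━━━━━━━━┛lgorithm process┃       
$492.26 │P┃The system handles in┃       
$2997.95│A┃Error handling monito┃       
          ┗━━━━━━━━━━━━━━━━━━━━━┛       
                   ┃                    
                   ┃                    
                   ┃                    
━━━━━━━━━━━━━━━━━━━┛                    
                                        
                                        
                                        


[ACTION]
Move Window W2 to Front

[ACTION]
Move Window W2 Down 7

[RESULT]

     [ ]       ┃ipeline monitors┃       
:    [        ]┃                ┃       
     [User   ▼]┃─────────────┐rm┃       
     [        ]┃  Warning    │ni┃       
     [x]       ┃nnection lost│me┃       
               ┃ave]  Don't S│er┃       
               ┃─────────────┘at┃       
               ┃ handling transf┃       
               ┃lgorithm process┃       
               ┃ystem handles in┃       
               ┃ handling monito┃       
               ┃━━━━━━━━━━━━━━━━┛       
               ┃   ┃                    
               ┃   ┃                    
               ┃   ┃                    
━━━━━━━━━━━━━━━┛━━━┛                    
                                        
                                        
                                        


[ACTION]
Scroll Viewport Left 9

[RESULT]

  Notify:     [ ]       ┃ipeline monitor
  Company:    [        ]┃               
  Role:       [User   ▼]┃─────────────┐r
  Email:      [        ]┃  Warning    │n
  Admin:      [x]       ┃nnection lost│m
                        ┃ave]  Don't S│e
                        ┃─────────────┘a
                        ┃ handling trans
                        ┃lgorithm proces
                        ┃ystem handles i
                        ┃ handling monit
                        ┃━━━━━━━━━━━━━━━
                        ┃   ┃           
                        ┃   ┃           
                        ┃   ┃           
━━━━━━━━━━━━━━━━━━━━━━━━┛━━━┛           
                                        
                                        
                                        


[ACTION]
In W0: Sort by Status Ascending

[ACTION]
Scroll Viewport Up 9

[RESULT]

                                        
                                        
                                        
                                        
                                        
━━━━━━━━━━━━━━━━━━━━━━━━┓━━━━━━━━━━━━━━━
 FormWidget             ┃ogModal        
────────────────────────┨───────────────
> Notes:      [        ]┃ipeline validat
  Notify:     [ ]       ┃ipeline monitor
  Company:    [        ]┃               
  Role:       [User   ▼]┃─────────────┐r
  Email:      [        ]┃  Warning    │n
  Admin:      [x]       ┃nnection lost│m
                        ┃ave]  Don't S│e
                        ┃─────────────┘a
                        ┃ handling trans
                        ┃lgorithm proces
                        ┃ystem handles i


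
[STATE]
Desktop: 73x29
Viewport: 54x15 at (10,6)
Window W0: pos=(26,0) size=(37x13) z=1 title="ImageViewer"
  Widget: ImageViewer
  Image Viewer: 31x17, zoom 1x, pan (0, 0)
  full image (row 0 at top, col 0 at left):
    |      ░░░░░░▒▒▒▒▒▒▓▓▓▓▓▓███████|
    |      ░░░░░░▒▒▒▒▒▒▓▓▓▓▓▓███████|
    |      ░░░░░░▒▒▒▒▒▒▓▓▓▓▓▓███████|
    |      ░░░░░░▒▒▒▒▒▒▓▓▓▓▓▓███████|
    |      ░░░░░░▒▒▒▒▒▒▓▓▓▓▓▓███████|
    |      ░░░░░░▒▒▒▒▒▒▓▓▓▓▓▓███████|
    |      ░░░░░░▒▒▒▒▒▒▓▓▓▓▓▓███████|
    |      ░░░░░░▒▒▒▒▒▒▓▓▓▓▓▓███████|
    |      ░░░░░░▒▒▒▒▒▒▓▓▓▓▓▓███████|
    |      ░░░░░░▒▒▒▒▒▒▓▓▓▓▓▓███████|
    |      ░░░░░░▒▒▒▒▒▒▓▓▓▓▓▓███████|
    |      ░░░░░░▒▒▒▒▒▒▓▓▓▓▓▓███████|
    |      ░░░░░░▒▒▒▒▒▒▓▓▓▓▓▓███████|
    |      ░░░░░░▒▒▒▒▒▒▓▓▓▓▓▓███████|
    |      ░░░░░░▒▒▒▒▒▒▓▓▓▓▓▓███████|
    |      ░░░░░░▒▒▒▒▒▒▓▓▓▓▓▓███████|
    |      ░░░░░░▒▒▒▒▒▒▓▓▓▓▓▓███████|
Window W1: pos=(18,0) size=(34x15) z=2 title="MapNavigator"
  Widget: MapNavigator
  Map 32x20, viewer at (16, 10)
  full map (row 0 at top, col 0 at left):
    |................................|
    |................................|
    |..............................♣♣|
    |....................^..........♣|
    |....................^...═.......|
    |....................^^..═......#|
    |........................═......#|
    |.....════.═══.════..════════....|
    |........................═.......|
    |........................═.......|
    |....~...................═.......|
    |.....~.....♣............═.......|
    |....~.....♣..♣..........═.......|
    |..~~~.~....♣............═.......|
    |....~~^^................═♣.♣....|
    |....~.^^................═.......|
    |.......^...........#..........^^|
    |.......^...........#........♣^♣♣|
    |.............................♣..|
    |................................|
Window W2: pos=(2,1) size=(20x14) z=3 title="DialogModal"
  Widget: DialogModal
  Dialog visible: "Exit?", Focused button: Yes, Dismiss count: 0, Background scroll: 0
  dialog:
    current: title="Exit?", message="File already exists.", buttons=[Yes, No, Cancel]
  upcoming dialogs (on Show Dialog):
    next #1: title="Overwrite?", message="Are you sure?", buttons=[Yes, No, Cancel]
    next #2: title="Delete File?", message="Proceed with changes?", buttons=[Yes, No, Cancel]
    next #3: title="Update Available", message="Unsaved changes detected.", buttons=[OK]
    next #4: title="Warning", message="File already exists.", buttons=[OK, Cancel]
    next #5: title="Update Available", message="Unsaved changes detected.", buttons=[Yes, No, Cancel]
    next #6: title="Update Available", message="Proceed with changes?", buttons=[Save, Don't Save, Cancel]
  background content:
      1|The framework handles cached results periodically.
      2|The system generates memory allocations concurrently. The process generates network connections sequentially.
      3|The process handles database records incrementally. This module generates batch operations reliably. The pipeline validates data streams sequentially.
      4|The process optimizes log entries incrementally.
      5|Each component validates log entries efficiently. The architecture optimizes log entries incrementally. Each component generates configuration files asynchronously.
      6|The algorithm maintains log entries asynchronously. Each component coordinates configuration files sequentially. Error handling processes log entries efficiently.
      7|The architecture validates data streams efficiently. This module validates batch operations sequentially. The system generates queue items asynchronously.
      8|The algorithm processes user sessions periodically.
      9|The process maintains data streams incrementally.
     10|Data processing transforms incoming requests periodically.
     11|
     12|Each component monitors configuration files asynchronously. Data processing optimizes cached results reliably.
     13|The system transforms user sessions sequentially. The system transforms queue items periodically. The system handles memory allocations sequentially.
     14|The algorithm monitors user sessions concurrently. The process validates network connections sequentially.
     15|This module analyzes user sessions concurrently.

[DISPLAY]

────────┐le┃.....................═.......┃██████    ┃ 
xit?    │mi┃.....................═.......┃██████    ┃ 
 already│al┃.~...........@.......═.......┃██████    ┃ 
]  No   │in┃..~.....♣............═.......┃██████    ┃ 
────────┘ v┃.~.....♣..♣..........═.......┃██████    ┃ 
orithm proc┃~~.~....♣............═.......┃██████    ┃ 
cess mainta┃.~~^^................═♣.♣....┃━━━━━━━━━━┛ 
ocessing tr┃.~.^^................═.......┃            
━━━━━━━━━━━┛━━━━━━━━━━━━━━━━━━━━━━━━━━━━━┛            
                                                      
                                                      
                                                      
                                                      
                                                      
                                                      


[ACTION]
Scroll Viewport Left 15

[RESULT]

  ┃Th┌────────────┐le┃.....................═.......┃██
  ┃Th│   Exit?    │mi┃.....................═.......┃██
  ┃Ea│File already│al┃.~...........@.......═.......┃██
  ┃Th│[Yes]  No   │in┃..~.....♣............═.......┃██
  ┃Th└────────────┘ v┃.~.....♣..♣..........═.......┃██
  ┃The algorithm proc┃~~.~....♣............═.......┃██
  ┃The process mainta┃.~~^^................═♣.♣....┃━━
  ┃Data processing tr┃.~.^^................═.......┃  
  ┗━━━━━━━━━━━━━━━━━━┛━━━━━━━━━━━━━━━━━━━━━━━━━━━━━┛  
                                                      
                                                      
                                                      
                                                      
                                                      
                                                      


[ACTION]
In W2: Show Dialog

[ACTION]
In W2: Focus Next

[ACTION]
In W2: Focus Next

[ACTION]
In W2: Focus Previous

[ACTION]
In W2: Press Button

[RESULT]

  ┃The process handle┃.....................═.......┃██
  ┃The process optimi┃.....................═.......┃██
  ┃Each component val┃.~...........@.......═.......┃██
  ┃The algorithm main┃..~.....♣............═.......┃██
  ┃The architecture v┃.~.....♣..♣..........═.......┃██
  ┃The algorithm proc┃~~.~....♣............═.......┃██
  ┃The process mainta┃.~~^^................═♣.♣....┃━━
  ┃Data processing tr┃.~.^^................═.......┃  
  ┗━━━━━━━━━━━━━━━━━━┛━━━━━━━━━━━━━━━━━━━━━━━━━━━━━┛  
                                                      
                                                      
                                                      
                                                      
                                                      
                                                      


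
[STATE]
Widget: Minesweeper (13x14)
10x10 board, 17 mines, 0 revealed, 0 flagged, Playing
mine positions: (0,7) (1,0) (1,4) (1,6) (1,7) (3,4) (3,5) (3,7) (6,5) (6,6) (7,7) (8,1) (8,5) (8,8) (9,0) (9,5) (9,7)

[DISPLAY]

■■■■■■■■■■   
■■■■■■■■■■   
■■■■■■■■■■   
■■■■■■■■■■   
■■■■■■■■■■   
■■■■■■■■■■   
■■■■■■■■■■   
■■■■■■■■■■   
■■■■■■■■■■   
■■■■■■■■■■   
             
             
             
             


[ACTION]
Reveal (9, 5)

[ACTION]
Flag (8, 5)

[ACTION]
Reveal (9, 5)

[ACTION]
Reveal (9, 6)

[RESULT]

■■■■■■■✹■■   
✹■■■✹■✹✹■■   
■■■■■■■■■■   
■■■■✹✹■✹■■   
■■■■■■■■■■   
■■■■■■■■■■   
■■■■■✹✹■■■   
■■■■■■■✹■■   
■✹■■■✹■■✹■   
✹■■■■✹■✹■■   
             
             
             
             


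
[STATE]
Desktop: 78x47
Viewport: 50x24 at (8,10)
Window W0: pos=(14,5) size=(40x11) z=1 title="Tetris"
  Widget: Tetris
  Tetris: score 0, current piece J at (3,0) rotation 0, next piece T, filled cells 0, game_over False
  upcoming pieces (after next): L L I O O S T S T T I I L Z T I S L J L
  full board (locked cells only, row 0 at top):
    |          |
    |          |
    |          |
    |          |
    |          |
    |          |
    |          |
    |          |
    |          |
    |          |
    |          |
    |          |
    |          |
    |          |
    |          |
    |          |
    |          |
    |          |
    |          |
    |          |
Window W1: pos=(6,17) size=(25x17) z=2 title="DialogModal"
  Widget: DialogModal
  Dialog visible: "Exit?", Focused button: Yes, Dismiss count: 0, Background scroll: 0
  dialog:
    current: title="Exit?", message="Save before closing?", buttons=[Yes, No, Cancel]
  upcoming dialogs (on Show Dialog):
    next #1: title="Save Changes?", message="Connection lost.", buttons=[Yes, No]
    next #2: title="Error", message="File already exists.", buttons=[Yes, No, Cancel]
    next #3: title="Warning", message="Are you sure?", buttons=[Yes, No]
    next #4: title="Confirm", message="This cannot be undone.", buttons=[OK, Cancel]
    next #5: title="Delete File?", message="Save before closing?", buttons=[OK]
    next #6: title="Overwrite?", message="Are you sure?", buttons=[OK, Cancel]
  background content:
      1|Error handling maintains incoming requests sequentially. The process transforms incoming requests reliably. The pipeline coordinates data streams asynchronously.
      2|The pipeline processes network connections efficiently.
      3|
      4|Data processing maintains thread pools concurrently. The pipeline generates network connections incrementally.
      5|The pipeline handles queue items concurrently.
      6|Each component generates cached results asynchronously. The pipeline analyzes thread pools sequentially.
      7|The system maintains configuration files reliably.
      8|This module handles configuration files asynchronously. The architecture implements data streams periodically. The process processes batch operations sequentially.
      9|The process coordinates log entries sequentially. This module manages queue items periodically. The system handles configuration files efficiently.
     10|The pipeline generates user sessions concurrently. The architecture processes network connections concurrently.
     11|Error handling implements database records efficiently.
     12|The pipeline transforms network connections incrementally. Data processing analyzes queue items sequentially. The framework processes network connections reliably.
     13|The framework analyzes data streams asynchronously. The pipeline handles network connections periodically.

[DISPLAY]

      ┃          │▒▒▒                        ┃    
      ┃          │                           ┃    
      ┃          │                           ┃    
      ┃          │                           ┃    
      ┃          │Score:                     ┃    
      ┗━━━━━━━━━━━━━━━━━━━━━━━━━━━━━━━━━━━━━━┛    
                                                  
━━━━━━━━━━━━━━━━━━━━━━┓                           
DialogModal           ┃                           
──────────────────────┨                           
rror handling maintain┃                           
he pipeline processes ┃                           
                      ┃                           
ata processing maintai┃                           
h┌─────────────────┐qu┃                           
a│      Exit?      │te┃                           
h│Save before closi│co┃                           
h│[Yes]  No   Cance│on┃                           
h└─────────────────┘es┃                           
he pipeline generates ┃                           
rror handling implemen┃                           
he pipeline transforms┃                           
he framework analyzes ┃                           
━━━━━━━━━━━━━━━━━━━━━━┛                           


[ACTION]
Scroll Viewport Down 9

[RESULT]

──────────────────────┨                           
rror handling maintain┃                           
he pipeline processes ┃                           
                      ┃                           
ata processing maintai┃                           
h┌─────────────────┐qu┃                           
a│      Exit?      │te┃                           
h│Save before closi│co┃                           
h│[Yes]  No   Cance│on┃                           
h└─────────────────┘es┃                           
he pipeline generates ┃                           
rror handling implemen┃                           
he pipeline transforms┃                           
he framework analyzes ┃                           
━━━━━━━━━━━━━━━━━━━━━━┛                           
                                                  
                                                  
                                                  
                                                  
                                                  
                                                  
                                                  
                                                  
                                                  


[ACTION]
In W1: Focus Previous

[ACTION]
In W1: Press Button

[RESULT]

──────────────────────┨                           
rror handling maintain┃                           
he pipeline processes ┃                           
                      ┃                           
ata processing maintai┃                           
he pipeline handles qu┃                           
ach component generate┃                           
he system maintains co┃                           
his module handles con┃                           
he process coordinates┃                           
he pipeline generates ┃                           
rror handling implemen┃                           
he pipeline transforms┃                           
he framework analyzes ┃                           
━━━━━━━━━━━━━━━━━━━━━━┛                           
                                                  
                                                  
                                                  
                                                  
                                                  
                                                  
                                                  
                                                  
                                                  


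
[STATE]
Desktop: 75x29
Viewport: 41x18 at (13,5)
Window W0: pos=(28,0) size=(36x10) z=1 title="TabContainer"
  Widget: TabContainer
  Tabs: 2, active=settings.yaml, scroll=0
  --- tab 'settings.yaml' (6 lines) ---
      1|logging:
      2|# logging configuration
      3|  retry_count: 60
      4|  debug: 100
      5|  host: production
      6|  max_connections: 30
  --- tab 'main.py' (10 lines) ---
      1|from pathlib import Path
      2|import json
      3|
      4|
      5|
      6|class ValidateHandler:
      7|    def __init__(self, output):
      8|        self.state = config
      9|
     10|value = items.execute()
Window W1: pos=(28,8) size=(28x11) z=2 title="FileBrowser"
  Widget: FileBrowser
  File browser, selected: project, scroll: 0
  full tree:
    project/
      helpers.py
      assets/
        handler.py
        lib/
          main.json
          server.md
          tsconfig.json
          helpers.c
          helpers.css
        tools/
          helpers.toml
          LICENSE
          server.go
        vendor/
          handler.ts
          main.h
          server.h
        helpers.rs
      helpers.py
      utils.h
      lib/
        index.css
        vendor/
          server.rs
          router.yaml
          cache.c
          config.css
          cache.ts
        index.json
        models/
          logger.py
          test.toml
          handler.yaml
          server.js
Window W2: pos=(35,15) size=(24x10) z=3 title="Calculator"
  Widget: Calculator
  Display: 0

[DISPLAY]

               ┃logging:                 
               ┃# logging configuration  
               ┃  retry_count: 60        
               ┏━━━━━━━━━━━━━━━━━━━━━━━━━
               ┃ FileBrowser             
               ┠─────────────────────────
               ┃> [-] project/           
               ┃    helpers.py           
               ┃    [+] assets/          
               ┃    helpers.py           
               ┃    ut┏━━━━━━━━━━━━━━━━━━
               ┃    [+┃ Calculator       
               ┃      ┠──────────────────
               ┗━━━━━━┃                  
                      ┃┌───┬───┬───┬───┐ 
                      ┃│ 7 │ 8 │ 9 │ ÷ │ 
                      ┃├───┼───┼───┼───┤ 
                      ┃│ 4 │ 5 │ 6 │ × │ 


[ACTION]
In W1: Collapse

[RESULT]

               ┃logging:                 
               ┃# logging configuration  
               ┃  retry_count: 60        
               ┏━━━━━━━━━━━━━━━━━━━━━━━━━
               ┃ FileBrowser             
               ┠─────────────────────────
               ┃> [+] project/           
               ┃                         
               ┃                         
               ┃                         
               ┃      ┏━━━━━━━━━━━━━━━━━━
               ┃      ┃ Calculator       
               ┃      ┠──────────────────
               ┗━━━━━━┃                  
                      ┃┌───┬───┬───┬───┐ 
                      ┃│ 7 │ 8 │ 9 │ ÷ │ 
                      ┃├───┼───┼───┼───┤ 
                      ┃│ 4 │ 5 │ 6 │ × │ 


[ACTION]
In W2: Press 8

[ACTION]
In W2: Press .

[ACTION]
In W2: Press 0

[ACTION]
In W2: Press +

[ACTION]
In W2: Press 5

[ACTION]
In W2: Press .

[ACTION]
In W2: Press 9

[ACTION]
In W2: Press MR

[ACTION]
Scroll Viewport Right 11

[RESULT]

    ┃logging:                          ┃ 
    ┃# logging configuration           ┃ 
    ┃  retry_count: 60                 ┃ 
    ┏━━━━━━━━━━━━━━━━━━━━━━━━━━┓       ┃ 
    ┃ FileBrowser              ┃━━━━━━━┛ 
    ┠──────────────────────────┨         
    ┃> [+] project/            ┃         
    ┃                          ┃         
    ┃                          ┃         
    ┃                          ┃         
    ┃      ┏━━━━━━━━━━━━━━━━━━━━━━┓      
    ┃      ┃ Calculator           ┃      
    ┃      ┠──────────────────────┨      
    ┗━━━━━━┃                     0┃      
           ┃┌───┬───┬───┬───┐     ┃      
           ┃│ 7 │ 8 │ 9 │ ÷ │     ┃      
           ┃├───┼───┼───┼───┤     ┃      
           ┃│ 4 │ 5 │ 6 │ × │     ┃      
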